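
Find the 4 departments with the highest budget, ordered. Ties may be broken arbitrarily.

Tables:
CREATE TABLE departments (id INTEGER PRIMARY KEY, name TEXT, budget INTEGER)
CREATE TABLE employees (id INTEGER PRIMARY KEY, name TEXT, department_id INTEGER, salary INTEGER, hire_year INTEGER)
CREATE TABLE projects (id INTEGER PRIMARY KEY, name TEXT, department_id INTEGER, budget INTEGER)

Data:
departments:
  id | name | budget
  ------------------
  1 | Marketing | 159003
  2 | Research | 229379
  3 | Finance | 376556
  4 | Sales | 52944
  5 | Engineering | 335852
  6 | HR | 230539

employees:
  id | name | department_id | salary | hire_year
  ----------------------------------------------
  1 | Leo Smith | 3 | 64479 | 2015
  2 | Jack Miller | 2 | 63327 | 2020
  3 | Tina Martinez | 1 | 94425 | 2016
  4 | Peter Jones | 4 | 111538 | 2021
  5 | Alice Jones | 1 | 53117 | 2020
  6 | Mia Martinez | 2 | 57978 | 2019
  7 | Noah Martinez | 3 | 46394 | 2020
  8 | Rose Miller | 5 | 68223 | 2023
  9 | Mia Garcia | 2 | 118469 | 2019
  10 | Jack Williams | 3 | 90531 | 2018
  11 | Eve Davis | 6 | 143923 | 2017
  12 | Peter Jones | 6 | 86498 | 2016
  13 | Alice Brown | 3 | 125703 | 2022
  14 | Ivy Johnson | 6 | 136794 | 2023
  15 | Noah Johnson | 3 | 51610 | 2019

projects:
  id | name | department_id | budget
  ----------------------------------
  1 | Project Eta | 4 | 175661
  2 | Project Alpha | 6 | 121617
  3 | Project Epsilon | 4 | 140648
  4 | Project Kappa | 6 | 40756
SELECT name, budget FROM departments ORDER BY budget DESC LIMIT 4

Execution result:
name | budget
Finance | 376556
Engineering | 335852
HR | 230539
Research | 229379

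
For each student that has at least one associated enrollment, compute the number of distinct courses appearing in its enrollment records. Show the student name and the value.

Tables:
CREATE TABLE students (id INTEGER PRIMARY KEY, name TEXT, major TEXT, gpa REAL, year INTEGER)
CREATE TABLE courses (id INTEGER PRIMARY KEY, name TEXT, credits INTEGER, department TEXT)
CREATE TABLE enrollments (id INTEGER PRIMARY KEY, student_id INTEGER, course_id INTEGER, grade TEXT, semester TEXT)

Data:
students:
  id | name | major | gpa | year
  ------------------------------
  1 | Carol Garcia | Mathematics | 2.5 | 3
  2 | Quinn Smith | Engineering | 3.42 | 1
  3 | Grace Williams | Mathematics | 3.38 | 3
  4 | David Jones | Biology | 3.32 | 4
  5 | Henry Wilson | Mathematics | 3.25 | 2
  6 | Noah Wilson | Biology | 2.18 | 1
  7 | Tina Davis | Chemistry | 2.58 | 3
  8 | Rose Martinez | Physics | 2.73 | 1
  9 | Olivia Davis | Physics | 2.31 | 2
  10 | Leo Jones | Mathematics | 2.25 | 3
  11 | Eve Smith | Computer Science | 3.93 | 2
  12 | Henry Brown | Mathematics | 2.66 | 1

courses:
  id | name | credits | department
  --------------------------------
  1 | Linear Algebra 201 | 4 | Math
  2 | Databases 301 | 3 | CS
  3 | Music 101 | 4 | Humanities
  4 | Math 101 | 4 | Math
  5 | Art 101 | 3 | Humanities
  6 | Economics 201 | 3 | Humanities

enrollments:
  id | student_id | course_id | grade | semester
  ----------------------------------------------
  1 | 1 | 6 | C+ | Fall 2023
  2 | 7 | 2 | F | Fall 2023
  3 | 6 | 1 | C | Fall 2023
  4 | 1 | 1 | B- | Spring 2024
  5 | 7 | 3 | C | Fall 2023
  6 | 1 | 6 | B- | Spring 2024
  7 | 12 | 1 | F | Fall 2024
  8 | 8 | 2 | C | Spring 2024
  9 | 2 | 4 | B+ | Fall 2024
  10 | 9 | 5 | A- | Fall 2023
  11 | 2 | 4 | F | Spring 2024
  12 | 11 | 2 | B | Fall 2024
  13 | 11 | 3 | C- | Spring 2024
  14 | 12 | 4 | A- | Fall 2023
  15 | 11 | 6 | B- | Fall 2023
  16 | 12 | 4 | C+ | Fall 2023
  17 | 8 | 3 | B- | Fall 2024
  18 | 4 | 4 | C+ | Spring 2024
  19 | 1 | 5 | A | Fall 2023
SELECT p.name, COUNT(DISTINCT c.course_id) AS distinct_course_count FROM enrollments c JOIN students p ON c.student_id = p.id GROUP BY p.id, p.name

Execution result:
name | distinct_course_count
Carol Garcia | 3
Quinn Smith | 1
David Jones | 1
Noah Wilson | 1
Tina Davis | 2
Rose Martinez | 2
Olivia Davis | 1
Eve Smith | 3
Henry Brown | 2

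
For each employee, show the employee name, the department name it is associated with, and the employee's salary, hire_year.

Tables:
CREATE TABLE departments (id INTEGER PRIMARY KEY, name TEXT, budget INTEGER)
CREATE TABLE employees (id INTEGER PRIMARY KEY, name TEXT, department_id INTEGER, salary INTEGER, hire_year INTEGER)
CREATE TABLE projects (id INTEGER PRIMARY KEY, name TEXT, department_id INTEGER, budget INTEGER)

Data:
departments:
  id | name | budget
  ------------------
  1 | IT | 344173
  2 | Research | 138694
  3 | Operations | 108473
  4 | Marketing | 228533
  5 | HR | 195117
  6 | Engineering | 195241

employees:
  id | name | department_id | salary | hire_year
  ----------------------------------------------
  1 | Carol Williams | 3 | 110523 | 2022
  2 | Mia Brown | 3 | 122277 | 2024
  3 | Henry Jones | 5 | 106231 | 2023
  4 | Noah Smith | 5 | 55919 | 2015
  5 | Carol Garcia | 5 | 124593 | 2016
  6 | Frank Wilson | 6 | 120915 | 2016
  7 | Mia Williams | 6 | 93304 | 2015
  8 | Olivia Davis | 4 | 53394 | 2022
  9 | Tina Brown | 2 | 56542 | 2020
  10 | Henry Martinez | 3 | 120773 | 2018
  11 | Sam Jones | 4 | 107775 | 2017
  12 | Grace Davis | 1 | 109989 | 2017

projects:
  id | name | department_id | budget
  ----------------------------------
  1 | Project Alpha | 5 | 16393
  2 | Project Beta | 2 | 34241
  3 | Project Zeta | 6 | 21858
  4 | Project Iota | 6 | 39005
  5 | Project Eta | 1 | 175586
SELECT c.name, p.name AS department, c.salary, c.hire_year FROM employees c JOIN departments p ON c.department_id = p.id

Execution result:
name | department | salary | hire_year
Carol Williams | Operations | 110523 | 2022
Mia Brown | Operations | 122277 | 2024
Henry Jones | HR | 106231 | 2023
Noah Smith | HR | 55919 | 2015
Carol Garcia | HR | 124593 | 2016
Frank Wilson | Engineering | 120915 | 2016
Mia Williams | Engineering | 93304 | 2015
Olivia Davis | Marketing | 53394 | 2022
Tina Brown | Research | 56542 | 2020
Henry Martinez | Operations | 120773 | 2018
Sam Jones | Marketing | 107775 | 2017
Grace Davis | IT | 109989 | 2017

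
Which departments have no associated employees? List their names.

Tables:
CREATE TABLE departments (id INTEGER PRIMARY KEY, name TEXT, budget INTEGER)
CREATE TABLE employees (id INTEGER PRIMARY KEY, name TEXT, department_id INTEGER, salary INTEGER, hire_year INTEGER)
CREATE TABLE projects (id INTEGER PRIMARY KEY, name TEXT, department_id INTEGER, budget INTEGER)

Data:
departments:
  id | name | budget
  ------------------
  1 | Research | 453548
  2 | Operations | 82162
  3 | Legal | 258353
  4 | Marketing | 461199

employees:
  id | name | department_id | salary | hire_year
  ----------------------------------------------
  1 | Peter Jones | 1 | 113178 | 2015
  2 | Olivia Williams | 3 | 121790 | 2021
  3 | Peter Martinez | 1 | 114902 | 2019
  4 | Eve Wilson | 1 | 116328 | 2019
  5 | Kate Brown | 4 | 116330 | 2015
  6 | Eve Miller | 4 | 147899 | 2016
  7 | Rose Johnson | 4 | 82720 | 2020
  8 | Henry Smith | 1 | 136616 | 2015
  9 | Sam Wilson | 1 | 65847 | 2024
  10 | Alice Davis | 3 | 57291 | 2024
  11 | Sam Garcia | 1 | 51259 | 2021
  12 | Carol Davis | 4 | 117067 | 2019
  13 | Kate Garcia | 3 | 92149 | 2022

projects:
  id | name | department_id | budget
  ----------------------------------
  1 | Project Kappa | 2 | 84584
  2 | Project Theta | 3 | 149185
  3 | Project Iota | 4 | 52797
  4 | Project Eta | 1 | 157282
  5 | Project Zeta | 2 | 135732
SELECT p.name FROM departments p LEFT JOIN employees c ON c.department_id = p.id WHERE c.id IS NULL

Execution result:
Operations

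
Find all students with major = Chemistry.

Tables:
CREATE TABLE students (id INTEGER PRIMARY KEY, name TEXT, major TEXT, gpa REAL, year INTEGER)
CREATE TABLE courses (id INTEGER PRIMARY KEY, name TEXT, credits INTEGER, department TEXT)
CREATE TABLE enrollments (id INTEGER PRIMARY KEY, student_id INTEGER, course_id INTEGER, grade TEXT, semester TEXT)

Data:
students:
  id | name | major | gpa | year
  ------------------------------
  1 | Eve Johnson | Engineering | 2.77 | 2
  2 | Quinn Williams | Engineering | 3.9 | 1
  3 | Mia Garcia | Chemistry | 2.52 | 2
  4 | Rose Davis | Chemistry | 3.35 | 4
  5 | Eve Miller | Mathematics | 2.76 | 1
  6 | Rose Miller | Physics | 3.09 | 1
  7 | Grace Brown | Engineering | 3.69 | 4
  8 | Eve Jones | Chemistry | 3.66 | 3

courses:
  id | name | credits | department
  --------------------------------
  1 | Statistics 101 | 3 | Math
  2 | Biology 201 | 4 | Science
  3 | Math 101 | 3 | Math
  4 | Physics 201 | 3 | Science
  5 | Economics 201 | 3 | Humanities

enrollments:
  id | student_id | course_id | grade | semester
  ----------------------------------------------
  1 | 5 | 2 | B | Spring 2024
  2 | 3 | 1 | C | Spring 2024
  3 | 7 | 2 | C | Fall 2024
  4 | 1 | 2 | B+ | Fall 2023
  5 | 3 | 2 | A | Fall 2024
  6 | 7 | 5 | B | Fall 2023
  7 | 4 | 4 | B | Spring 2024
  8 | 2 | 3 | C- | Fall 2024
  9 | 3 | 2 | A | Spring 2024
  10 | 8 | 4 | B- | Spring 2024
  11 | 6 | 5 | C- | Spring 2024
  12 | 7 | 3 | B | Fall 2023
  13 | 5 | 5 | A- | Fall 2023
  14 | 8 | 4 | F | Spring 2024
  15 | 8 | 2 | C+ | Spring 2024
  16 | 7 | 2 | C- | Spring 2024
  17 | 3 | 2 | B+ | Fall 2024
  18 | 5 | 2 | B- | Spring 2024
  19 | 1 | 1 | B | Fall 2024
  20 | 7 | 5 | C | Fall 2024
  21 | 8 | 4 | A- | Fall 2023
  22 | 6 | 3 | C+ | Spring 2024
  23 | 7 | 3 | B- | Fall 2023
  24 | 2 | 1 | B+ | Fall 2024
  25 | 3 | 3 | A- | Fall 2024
SELECT name, major FROM students WHERE major = 'Chemistry'

Execution result:
name | major
Mia Garcia | Chemistry
Rose Davis | Chemistry
Eve Jones | Chemistry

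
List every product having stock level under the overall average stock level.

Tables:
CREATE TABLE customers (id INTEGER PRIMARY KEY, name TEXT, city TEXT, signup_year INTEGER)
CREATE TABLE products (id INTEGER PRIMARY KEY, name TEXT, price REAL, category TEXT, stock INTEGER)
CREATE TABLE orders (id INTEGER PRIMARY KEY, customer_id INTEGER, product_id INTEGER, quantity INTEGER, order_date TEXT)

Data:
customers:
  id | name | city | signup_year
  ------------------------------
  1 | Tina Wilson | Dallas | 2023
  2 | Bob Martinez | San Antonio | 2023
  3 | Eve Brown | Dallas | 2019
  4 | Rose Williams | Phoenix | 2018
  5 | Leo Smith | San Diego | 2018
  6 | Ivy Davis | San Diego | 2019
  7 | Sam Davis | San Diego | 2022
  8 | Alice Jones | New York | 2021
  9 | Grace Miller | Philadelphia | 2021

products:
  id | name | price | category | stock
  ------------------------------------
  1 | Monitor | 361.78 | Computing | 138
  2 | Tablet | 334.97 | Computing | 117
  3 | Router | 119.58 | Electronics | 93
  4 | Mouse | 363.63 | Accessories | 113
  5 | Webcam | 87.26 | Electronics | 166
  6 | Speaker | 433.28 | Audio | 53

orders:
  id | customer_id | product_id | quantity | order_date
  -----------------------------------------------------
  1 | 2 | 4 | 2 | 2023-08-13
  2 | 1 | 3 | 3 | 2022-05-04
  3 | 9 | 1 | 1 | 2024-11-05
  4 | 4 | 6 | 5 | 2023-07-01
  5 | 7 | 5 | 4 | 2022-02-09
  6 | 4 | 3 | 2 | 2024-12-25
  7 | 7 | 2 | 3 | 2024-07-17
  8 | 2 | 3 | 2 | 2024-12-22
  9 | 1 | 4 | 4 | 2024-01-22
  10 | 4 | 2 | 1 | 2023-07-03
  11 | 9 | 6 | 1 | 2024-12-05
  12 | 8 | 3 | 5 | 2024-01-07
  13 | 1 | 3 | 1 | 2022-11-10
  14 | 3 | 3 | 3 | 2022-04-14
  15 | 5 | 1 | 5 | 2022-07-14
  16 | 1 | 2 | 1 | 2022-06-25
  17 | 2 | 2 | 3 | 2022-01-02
SELECT name, stock FROM products WHERE stock < (SELECT AVG(stock) FROM products)

Execution result:
name | stock
Router | 93
Mouse | 113
Speaker | 53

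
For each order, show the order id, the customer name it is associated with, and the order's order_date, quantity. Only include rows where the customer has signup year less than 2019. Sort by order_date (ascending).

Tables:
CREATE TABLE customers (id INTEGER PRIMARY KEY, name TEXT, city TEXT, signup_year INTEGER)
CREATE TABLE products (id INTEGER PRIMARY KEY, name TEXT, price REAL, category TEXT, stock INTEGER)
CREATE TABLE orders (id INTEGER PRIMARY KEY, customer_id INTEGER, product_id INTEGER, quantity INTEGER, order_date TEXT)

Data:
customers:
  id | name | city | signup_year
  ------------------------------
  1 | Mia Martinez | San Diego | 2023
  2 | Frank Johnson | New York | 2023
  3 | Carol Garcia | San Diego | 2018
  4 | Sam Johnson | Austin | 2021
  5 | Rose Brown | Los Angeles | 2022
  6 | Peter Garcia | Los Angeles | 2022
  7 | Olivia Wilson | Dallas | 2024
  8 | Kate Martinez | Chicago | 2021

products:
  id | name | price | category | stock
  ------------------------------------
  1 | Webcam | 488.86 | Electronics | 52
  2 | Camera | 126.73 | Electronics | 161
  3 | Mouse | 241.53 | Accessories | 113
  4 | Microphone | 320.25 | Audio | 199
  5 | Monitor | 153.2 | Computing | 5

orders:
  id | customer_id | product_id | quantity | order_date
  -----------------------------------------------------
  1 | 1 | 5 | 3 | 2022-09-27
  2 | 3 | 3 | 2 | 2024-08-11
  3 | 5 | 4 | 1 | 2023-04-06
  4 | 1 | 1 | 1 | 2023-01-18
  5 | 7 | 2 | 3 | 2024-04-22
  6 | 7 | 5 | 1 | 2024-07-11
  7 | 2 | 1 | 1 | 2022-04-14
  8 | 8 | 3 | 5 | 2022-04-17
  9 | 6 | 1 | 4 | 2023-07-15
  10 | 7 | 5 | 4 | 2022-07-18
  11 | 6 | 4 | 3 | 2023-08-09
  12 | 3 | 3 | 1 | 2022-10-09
SELECT c.id, p.name AS customer, c.order_date, c.quantity FROM orders c JOIN customers p ON c.customer_id = p.id WHERE p.signup_year < 2019 ORDER BY c.order_date ASC

Execution result:
id | customer | order_date | quantity
12 | Carol Garcia | 2022-10-09 | 1
2 | Carol Garcia | 2024-08-11 | 2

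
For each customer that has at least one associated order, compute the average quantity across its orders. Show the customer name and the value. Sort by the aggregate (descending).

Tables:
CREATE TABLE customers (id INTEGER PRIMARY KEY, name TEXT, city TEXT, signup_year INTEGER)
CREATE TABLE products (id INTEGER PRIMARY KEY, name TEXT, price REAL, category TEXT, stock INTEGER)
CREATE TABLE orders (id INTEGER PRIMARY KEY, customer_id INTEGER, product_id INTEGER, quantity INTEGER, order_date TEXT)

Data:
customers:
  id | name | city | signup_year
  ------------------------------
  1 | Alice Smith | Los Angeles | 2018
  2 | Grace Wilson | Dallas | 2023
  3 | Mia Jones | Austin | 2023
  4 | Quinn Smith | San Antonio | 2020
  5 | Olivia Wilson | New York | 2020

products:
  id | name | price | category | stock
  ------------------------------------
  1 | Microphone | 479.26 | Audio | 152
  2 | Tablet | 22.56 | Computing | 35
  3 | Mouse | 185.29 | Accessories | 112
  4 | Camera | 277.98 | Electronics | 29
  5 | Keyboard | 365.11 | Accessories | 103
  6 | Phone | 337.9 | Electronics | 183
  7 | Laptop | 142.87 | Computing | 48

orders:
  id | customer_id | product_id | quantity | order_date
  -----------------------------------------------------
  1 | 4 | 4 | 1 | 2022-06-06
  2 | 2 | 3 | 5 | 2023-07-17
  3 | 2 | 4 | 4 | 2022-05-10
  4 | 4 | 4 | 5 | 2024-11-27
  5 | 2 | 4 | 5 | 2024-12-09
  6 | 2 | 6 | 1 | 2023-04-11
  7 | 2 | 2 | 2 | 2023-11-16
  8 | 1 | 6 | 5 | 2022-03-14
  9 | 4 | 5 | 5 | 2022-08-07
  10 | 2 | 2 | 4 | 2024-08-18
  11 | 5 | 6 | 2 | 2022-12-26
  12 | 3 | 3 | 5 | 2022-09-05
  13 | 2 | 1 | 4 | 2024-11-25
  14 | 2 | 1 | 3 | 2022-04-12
SELECT p.name, AVG(c.quantity) AS avg_quantity FROM orders c JOIN customers p ON c.customer_id = p.id GROUP BY p.id, p.name ORDER BY avg_quantity DESC

Execution result:
name | avg_quantity
Alice Smith | 5.00
Mia Jones | 5.00
Quinn Smith | 3.67
Grace Wilson | 3.50
Olivia Wilson | 2.00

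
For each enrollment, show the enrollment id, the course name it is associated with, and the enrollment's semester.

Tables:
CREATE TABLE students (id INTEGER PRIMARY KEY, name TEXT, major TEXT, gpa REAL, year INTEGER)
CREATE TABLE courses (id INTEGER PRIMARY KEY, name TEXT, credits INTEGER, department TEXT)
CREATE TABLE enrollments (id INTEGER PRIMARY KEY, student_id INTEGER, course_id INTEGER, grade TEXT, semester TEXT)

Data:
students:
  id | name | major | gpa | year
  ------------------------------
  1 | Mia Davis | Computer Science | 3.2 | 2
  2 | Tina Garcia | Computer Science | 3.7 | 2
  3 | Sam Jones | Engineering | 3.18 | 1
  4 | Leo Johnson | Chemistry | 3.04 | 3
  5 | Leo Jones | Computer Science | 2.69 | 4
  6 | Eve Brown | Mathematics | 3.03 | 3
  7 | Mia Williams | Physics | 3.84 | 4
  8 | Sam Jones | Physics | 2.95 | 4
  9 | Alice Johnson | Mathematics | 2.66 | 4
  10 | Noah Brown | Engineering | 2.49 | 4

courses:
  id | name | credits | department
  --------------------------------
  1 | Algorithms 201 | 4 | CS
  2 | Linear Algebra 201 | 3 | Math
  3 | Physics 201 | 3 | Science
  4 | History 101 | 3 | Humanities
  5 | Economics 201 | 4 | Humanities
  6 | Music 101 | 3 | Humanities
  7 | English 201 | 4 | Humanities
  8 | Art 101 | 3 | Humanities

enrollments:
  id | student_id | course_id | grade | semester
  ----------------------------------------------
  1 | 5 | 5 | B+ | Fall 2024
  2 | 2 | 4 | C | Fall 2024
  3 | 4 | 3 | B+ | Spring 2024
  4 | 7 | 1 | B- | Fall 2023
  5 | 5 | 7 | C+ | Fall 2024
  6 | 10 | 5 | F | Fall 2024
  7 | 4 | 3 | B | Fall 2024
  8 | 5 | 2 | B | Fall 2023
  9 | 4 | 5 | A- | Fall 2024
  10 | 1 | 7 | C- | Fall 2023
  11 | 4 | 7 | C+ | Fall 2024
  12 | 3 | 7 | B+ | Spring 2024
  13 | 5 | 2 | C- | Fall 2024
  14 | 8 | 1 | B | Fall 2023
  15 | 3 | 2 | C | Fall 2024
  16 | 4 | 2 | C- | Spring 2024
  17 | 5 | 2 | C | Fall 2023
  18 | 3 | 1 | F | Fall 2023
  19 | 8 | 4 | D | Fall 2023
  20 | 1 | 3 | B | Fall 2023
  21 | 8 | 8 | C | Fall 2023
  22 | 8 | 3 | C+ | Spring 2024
SELECT c.id, p.name AS course, c.semester FROM enrollments c JOIN courses p ON c.course_id = p.id

Execution result:
id | course | semester
1 | Economics 201 | Fall 2024
2 | History 101 | Fall 2024
3 | Physics 201 | Spring 2024
4 | Algorithms 201 | Fall 2023
5 | English 201 | Fall 2024
6 | Economics 201 | Fall 2024
7 | Physics 201 | Fall 2024
8 | Linear Algebra 201 | Fall 2023
9 | Economics 201 | Fall 2024
10 | English 201 | Fall 2023
11 | English 201 | Fall 2024
12 | English 201 | Spring 2024
13 | Linear Algebra 201 | Fall 2024
14 | Algorithms 201 | Fall 2023
15 | Linear Algebra 201 | Fall 2024
16 | Linear Algebra 201 | Spring 2024
17 | Linear Algebra 201 | Fall 2023
18 | Algorithms 201 | Fall 2023
19 | History 101 | Fall 2023
20 | Physics 201 | Fall 2023
21 | Art 101 | Fall 2023
22 | Physics 201 | Spring 2024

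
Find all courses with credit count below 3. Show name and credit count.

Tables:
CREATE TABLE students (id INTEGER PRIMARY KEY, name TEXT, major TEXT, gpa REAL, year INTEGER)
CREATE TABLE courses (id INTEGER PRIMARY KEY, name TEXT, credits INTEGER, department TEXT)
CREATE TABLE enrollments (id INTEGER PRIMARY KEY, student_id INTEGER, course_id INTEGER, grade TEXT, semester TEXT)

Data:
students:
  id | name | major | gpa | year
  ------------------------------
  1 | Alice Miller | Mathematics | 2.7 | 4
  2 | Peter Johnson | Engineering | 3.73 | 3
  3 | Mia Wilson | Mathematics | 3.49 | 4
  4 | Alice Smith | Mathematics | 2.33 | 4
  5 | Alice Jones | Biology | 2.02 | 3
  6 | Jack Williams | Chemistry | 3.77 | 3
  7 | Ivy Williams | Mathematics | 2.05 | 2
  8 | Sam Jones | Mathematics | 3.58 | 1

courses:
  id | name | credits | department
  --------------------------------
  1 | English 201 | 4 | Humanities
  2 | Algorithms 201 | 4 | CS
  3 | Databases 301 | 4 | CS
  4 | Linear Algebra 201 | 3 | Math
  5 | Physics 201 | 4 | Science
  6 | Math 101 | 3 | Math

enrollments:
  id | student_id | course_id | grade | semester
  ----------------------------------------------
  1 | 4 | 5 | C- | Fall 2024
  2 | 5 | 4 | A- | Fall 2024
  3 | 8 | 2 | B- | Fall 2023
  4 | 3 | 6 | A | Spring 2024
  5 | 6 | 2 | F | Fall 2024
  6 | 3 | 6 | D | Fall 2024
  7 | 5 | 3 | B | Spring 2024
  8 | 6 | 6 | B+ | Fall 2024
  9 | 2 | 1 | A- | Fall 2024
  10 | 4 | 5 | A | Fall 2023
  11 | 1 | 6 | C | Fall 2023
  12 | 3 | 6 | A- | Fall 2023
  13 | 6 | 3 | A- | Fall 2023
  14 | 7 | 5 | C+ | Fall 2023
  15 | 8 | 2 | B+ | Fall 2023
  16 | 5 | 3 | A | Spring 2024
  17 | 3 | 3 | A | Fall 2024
SELECT name, credits FROM courses WHERE credits < 3

Execution result:
(no rows)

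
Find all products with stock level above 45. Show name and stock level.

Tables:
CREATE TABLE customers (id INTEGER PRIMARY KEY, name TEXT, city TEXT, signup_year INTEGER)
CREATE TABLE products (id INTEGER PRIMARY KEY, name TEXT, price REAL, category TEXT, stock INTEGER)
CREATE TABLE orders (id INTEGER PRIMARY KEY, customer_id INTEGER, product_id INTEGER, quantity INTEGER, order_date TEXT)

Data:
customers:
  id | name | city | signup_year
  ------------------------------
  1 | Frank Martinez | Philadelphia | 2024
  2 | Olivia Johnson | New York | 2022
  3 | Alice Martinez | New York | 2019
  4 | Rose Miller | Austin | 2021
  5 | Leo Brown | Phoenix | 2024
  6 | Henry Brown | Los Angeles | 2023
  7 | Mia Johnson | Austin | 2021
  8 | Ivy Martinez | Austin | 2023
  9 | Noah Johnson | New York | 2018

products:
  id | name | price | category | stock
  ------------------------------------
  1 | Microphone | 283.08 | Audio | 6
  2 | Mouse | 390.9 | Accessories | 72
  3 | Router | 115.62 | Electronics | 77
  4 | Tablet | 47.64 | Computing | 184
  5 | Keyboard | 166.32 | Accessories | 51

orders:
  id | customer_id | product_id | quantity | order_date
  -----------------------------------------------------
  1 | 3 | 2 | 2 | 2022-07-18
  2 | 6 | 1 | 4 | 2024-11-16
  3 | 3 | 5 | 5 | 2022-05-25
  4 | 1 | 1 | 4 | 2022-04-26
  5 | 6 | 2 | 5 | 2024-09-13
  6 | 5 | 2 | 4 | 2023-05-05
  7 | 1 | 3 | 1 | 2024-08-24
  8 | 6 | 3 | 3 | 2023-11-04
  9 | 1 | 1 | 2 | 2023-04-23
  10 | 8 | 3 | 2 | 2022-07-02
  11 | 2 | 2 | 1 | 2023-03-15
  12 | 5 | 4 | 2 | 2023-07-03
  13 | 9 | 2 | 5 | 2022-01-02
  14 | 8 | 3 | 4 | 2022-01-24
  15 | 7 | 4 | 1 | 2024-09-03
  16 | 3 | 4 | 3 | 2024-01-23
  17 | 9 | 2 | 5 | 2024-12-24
SELECT name, stock FROM products WHERE stock > 45

Execution result:
name | stock
Mouse | 72
Router | 77
Tablet | 184
Keyboard | 51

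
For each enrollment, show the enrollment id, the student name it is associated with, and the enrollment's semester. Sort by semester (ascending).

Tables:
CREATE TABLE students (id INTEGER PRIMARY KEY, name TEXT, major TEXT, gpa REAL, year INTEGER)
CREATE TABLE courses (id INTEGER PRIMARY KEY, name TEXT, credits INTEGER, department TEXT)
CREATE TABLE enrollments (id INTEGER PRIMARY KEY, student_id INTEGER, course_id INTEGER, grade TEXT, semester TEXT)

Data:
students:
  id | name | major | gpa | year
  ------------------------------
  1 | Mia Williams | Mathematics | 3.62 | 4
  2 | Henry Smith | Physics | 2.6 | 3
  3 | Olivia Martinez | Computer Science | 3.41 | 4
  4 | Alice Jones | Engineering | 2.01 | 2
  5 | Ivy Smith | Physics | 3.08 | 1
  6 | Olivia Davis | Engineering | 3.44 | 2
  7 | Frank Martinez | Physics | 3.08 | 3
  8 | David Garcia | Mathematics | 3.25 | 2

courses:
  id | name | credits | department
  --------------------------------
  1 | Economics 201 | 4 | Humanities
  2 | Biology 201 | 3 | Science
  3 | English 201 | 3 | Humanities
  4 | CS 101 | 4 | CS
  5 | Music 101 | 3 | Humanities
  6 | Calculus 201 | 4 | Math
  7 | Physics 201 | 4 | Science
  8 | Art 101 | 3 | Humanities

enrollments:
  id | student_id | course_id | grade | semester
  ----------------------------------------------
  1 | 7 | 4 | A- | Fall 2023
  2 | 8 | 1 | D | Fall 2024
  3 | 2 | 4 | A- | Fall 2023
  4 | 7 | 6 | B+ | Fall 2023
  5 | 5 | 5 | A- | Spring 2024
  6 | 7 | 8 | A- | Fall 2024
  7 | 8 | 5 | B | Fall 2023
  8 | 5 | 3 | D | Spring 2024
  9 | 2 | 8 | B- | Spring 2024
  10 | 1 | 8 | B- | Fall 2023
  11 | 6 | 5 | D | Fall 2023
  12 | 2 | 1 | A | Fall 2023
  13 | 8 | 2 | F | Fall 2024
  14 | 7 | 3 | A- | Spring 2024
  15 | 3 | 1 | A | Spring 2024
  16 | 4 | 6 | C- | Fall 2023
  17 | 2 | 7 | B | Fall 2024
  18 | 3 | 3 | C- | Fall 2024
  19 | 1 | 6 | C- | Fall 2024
SELECT c.id, p.name AS student, c.semester FROM enrollments c JOIN students p ON c.student_id = p.id ORDER BY c.semester ASC

Execution result:
id | student | semester
1 | Frank Martinez | Fall 2023
3 | Henry Smith | Fall 2023
4 | Frank Martinez | Fall 2023
7 | David Garcia | Fall 2023
10 | Mia Williams | Fall 2023
11 | Olivia Davis | Fall 2023
12 | Henry Smith | Fall 2023
16 | Alice Jones | Fall 2023
2 | David Garcia | Fall 2024
6 | Frank Martinez | Fall 2024
13 | David Garcia | Fall 2024
17 | Henry Smith | Fall 2024
18 | Olivia Martinez | Fall 2024
19 | Mia Williams | Fall 2024
5 | Ivy Smith | Spring 2024
8 | Ivy Smith | Spring 2024
9 | Henry Smith | Spring 2024
14 | Frank Martinez | Spring 2024
15 | Olivia Martinez | Spring 2024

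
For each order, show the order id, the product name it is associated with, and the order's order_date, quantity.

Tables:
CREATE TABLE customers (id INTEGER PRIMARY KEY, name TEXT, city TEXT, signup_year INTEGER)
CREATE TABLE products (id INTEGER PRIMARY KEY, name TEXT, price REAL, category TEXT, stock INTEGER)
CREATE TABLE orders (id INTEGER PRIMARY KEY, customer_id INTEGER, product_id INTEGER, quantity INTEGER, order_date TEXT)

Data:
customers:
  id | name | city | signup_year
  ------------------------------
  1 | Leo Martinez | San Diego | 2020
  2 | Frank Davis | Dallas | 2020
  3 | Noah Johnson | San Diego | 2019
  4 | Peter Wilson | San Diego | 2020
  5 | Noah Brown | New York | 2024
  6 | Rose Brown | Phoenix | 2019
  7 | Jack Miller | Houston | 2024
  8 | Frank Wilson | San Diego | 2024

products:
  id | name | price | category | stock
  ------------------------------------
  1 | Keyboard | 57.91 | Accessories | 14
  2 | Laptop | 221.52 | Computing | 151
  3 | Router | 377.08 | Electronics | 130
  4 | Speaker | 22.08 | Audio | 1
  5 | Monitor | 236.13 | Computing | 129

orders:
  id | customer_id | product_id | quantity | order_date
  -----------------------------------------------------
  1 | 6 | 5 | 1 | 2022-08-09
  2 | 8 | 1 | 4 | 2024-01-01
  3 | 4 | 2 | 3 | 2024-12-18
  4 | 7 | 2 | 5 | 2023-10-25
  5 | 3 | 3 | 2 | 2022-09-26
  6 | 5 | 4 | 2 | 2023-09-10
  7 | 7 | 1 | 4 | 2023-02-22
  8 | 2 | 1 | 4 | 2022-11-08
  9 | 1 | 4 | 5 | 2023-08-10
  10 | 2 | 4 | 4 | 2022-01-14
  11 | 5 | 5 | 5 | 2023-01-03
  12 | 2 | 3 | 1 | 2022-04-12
SELECT c.id, p.name AS product, c.order_date, c.quantity FROM orders c JOIN products p ON c.product_id = p.id

Execution result:
id | product | order_date | quantity
1 | Monitor | 2022-08-09 | 1
2 | Keyboard | 2024-01-01 | 4
3 | Laptop | 2024-12-18 | 3
4 | Laptop | 2023-10-25 | 5
5 | Router | 2022-09-26 | 2
6 | Speaker | 2023-09-10 | 2
7 | Keyboard | 2023-02-22 | 4
8 | Keyboard | 2022-11-08 | 4
9 | Speaker | 2023-08-10 | 5
10 | Speaker | 2022-01-14 | 4
11 | Monitor | 2023-01-03 | 5
12 | Router | 2022-04-12 | 1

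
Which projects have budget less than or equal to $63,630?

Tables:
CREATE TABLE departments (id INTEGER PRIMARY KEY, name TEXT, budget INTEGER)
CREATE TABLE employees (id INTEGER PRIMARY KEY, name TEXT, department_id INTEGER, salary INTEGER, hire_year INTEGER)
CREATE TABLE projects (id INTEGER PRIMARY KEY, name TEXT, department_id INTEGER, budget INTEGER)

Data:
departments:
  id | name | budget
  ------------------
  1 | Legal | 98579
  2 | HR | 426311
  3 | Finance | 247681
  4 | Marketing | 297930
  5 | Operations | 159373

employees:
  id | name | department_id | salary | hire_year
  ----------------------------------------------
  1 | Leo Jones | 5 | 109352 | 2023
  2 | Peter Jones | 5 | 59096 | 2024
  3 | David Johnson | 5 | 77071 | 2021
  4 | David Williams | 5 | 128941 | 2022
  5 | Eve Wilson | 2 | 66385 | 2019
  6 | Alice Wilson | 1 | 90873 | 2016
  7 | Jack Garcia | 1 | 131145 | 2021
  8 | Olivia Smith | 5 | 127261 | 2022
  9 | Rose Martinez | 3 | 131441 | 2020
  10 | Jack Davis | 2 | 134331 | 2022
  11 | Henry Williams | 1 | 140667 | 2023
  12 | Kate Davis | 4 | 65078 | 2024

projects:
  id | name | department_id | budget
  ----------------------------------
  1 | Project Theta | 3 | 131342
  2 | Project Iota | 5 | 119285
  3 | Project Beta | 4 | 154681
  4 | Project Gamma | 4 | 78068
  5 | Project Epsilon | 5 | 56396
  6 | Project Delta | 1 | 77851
SELECT name, budget FROM projects WHERE budget <= 63630

Execution result:
name | budget
Project Epsilon | 56396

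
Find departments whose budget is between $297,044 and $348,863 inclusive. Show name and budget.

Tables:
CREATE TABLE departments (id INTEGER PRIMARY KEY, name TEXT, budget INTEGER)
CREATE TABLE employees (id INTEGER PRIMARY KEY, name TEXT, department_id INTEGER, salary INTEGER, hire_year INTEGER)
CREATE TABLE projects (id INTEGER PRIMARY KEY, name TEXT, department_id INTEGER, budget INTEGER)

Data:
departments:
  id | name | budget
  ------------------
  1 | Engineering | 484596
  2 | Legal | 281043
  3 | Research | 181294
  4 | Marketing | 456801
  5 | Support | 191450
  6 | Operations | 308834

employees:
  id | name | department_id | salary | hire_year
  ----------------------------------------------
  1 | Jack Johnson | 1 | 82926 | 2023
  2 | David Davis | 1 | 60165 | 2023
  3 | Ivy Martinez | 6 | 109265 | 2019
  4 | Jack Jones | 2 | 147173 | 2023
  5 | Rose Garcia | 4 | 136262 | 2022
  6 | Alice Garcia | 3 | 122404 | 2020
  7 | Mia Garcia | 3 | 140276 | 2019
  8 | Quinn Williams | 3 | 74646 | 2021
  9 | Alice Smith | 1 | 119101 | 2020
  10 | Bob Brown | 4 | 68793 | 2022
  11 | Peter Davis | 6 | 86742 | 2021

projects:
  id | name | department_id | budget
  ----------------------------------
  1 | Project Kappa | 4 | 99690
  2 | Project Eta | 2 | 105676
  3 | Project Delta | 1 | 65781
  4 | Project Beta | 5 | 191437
SELECT name, budget FROM departments WHERE budget BETWEEN 297044 AND 348863

Execution result:
name | budget
Operations | 308834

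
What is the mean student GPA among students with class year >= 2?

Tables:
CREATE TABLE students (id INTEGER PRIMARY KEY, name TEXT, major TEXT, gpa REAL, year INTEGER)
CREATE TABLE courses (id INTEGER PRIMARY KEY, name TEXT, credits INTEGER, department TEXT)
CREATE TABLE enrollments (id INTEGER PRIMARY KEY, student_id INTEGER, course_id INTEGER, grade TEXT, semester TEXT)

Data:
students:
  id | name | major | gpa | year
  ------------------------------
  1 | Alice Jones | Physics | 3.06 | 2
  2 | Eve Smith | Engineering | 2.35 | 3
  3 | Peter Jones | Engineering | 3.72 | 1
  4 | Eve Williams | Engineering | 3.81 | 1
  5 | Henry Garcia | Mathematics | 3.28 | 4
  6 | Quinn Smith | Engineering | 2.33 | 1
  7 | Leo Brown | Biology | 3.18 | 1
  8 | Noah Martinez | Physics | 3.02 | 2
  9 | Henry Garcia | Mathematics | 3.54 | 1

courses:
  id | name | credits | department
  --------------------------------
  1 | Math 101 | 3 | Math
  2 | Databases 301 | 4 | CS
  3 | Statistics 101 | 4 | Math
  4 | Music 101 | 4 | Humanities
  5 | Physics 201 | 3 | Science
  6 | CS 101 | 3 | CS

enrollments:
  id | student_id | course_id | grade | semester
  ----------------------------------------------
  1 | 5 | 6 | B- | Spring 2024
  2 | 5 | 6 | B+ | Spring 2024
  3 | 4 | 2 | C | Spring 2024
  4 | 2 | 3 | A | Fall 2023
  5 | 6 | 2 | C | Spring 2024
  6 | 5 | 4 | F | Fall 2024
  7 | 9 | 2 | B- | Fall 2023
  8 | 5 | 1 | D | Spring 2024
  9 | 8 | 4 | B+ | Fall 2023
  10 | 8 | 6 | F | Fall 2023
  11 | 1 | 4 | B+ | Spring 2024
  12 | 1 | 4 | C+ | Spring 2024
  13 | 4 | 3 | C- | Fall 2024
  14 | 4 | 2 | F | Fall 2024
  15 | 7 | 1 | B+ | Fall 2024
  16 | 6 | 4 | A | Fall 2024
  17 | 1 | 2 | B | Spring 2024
SELECT AVG(gpa) FROM students WHERE year >= 2

Execution result:
2.93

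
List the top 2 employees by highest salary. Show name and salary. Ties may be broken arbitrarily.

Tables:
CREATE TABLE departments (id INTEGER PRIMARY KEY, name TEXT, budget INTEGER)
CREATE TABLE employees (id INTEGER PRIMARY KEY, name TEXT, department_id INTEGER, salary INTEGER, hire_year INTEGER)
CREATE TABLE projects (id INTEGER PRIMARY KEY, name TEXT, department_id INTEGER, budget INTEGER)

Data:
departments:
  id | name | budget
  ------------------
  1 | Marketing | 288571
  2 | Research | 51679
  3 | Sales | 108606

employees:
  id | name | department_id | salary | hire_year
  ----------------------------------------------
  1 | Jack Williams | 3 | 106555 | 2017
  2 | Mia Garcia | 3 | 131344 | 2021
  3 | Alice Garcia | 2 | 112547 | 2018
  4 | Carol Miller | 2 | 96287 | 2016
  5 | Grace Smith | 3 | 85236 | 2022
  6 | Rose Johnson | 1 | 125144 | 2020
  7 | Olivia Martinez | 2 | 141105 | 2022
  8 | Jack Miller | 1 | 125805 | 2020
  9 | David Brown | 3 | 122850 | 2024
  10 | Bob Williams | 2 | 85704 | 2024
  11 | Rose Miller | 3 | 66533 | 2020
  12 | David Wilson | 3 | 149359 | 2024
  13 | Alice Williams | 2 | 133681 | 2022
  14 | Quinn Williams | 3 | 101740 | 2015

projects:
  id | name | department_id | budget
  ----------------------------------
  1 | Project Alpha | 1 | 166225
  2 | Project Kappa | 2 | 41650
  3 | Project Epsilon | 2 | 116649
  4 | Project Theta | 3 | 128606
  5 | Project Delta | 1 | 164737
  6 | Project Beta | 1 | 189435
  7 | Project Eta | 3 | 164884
SELECT name, salary FROM employees ORDER BY salary DESC LIMIT 2

Execution result:
name | salary
David Wilson | 149359
Olivia Martinez | 141105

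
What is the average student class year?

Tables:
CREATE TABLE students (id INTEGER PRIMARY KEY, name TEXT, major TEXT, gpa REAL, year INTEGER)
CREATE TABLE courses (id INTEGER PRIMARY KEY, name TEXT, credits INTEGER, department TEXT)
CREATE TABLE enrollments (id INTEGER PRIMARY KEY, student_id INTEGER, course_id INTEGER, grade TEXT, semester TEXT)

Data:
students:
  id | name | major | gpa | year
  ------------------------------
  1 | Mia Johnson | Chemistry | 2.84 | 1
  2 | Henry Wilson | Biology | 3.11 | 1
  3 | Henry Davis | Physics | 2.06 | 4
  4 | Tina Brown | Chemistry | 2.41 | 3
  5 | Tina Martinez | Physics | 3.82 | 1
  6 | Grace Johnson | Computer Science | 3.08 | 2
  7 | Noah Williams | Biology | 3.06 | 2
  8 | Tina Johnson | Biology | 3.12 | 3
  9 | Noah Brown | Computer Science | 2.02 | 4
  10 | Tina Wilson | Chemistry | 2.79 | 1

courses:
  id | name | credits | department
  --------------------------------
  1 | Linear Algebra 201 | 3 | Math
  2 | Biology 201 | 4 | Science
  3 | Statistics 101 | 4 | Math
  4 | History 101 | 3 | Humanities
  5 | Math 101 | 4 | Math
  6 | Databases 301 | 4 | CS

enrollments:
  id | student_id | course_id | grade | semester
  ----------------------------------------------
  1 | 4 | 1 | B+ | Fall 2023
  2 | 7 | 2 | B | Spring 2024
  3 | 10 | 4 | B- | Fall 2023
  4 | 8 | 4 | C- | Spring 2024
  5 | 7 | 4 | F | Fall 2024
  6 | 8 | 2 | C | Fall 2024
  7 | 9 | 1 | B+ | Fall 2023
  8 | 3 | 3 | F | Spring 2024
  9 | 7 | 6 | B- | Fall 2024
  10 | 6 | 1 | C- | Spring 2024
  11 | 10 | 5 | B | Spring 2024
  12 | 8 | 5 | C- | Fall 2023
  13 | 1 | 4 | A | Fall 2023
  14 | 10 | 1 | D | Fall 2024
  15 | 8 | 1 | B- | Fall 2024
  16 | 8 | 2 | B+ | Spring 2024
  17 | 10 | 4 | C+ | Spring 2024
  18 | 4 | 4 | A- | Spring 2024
SELECT AVG(year) FROM students

Execution result:
2.20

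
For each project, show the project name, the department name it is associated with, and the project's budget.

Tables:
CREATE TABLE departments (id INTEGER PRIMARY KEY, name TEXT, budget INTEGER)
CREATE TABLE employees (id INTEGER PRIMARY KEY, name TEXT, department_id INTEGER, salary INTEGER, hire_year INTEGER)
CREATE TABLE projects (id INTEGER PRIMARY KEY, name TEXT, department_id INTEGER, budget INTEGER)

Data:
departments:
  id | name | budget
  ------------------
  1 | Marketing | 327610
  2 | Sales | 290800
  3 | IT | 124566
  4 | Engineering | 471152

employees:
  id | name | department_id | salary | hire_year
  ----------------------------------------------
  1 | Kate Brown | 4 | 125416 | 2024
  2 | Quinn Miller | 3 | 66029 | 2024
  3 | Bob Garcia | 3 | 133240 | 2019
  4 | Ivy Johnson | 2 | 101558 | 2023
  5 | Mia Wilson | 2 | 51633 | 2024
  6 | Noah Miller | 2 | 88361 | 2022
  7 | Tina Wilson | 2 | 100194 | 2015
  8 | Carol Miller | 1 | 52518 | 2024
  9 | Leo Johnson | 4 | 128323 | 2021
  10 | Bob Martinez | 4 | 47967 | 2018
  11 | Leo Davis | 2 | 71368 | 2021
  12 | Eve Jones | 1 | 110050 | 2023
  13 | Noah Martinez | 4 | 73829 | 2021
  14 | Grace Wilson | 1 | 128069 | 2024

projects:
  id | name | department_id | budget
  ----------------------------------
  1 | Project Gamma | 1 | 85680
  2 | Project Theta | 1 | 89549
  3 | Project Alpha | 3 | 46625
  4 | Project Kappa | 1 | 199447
SELECT c.name, p.name AS department, c.budget FROM projects c JOIN departments p ON c.department_id = p.id

Execution result:
name | department | budget
Project Gamma | Marketing | 85680
Project Theta | Marketing | 89549
Project Alpha | IT | 46625
Project Kappa | Marketing | 199447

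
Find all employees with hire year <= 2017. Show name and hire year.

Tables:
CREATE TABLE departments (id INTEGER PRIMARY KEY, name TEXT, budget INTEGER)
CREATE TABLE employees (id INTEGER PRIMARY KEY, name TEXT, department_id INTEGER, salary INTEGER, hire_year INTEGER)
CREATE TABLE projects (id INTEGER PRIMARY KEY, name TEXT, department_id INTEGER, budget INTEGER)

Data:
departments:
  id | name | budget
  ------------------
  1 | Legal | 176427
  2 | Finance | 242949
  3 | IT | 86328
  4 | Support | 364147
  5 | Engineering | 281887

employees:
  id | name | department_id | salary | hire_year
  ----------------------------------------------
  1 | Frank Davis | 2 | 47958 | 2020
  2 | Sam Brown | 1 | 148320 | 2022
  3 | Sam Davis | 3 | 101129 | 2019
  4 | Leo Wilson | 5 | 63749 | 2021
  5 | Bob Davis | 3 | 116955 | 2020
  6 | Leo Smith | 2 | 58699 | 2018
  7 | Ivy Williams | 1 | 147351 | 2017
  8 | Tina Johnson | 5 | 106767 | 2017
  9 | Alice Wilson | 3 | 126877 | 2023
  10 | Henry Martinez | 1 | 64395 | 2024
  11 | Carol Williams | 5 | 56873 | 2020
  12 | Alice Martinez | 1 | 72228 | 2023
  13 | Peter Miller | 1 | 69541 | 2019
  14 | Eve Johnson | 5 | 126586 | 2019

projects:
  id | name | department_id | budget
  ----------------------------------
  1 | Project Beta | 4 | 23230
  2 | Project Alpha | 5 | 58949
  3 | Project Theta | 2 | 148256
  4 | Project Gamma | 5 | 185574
SELECT name, hire_year FROM employees WHERE hire_year <= 2017

Execution result:
name | hire_year
Ivy Williams | 2017
Tina Johnson | 2017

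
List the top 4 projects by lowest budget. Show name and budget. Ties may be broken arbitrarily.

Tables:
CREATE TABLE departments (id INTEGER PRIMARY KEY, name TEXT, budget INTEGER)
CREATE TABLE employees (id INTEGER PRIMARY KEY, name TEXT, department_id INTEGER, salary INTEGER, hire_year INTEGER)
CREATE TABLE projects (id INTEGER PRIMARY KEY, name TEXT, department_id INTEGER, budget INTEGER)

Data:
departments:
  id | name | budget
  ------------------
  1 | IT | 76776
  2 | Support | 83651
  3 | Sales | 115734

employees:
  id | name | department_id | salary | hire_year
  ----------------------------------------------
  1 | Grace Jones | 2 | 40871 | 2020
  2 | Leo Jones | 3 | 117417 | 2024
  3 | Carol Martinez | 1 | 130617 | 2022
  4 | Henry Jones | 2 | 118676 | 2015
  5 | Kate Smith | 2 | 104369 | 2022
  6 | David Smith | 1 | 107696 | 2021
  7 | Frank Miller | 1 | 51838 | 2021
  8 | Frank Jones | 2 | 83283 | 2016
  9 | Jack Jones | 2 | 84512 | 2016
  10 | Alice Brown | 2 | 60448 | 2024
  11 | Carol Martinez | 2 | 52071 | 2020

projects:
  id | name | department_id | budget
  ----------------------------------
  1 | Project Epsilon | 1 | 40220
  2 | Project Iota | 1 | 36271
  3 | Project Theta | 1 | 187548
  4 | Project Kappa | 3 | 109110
SELECT name, budget FROM projects ORDER BY budget ASC LIMIT 4

Execution result:
name | budget
Project Iota | 36271
Project Epsilon | 40220
Project Kappa | 109110
Project Theta | 187548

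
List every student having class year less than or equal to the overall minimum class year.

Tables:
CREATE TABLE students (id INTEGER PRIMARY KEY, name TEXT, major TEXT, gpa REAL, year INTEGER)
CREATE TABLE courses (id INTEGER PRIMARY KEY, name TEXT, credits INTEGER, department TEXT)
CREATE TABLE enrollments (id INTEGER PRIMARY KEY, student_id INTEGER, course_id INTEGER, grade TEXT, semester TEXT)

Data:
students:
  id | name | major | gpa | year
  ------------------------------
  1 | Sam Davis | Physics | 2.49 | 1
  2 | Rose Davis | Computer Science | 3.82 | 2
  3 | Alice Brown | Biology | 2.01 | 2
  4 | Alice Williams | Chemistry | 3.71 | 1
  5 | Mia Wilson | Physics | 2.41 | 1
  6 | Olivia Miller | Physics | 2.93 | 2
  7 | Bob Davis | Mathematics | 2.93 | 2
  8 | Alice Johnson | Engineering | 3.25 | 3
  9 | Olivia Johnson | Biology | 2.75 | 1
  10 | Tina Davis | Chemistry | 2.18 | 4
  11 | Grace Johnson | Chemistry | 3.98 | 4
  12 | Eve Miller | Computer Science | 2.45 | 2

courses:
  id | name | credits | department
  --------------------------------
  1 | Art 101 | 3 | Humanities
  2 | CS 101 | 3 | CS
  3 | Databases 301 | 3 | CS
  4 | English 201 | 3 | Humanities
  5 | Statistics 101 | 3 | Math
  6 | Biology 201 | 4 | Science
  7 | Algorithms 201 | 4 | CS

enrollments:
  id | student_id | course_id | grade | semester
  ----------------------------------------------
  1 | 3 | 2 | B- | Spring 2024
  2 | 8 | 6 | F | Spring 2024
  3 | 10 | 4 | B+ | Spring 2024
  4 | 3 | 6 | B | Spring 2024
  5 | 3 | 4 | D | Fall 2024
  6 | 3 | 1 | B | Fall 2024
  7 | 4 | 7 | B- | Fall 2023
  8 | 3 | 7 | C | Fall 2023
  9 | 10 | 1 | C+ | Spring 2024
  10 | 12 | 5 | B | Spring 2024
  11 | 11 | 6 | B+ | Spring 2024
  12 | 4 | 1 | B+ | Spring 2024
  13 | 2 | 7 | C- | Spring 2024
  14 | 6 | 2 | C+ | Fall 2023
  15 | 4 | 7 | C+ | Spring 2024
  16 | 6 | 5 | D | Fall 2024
SELECT name, year FROM students WHERE year <= (SELECT MIN(year) FROM students)

Execution result:
name | year
Sam Davis | 1
Alice Williams | 1
Mia Wilson | 1
Olivia Johnson | 1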